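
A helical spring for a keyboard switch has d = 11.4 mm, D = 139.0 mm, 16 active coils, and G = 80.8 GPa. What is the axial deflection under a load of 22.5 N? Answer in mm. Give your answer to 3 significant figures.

5.67 mm

k = Gd⁴/(8D³N_a) = (80.8×10³)(11.4⁴)/(8·139.0³·16) = 3.9699 N/mm
δ = F/k = 22.5 / 3.9699 = 5.6677 mm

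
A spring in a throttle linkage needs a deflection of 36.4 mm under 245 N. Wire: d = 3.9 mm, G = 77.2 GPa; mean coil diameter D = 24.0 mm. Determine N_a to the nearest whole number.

Required rate k = F/δ = 245/36.4 = 6.7308 N/mm
N_a = Gd⁴/(8D³k) = (77.2×10³ × 3.9⁴)/(8 × 24.0³ × 6.7308)
    = 1.78598e+07 / 744369 = 23.99 → 24 coils

24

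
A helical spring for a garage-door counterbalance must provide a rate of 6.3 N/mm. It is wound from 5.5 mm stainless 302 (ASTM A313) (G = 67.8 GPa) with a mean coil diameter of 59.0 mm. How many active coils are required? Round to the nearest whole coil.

N_a = Gd⁴/(8D³k) = (67.8×10³ × 5.5⁴)/(8 × 59.0³ × 6.3)
    = 6.20412e+07 / 1.03511e+07 = 5.994 → 6 coils

6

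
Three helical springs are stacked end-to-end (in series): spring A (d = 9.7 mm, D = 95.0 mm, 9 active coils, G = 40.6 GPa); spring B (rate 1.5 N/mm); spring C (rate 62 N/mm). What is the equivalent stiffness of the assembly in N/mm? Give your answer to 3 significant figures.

1.17 N/mm

k_A = Gd⁴/(8D³N_a) = (40.6×10³)(9.7⁴)/(8·95.0³·9) = 5.8225 N/mm
Series: 1/k_eq = 1/5.8225 + 1/1.5 + 1/62 = 0.85454; k_eq = 1.1702 N/mm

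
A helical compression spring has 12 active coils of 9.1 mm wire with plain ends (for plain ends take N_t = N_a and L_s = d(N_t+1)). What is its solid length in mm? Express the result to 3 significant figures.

118 mm

plain ends: N_t = N_a = 12
L_s = d·(N_t+1) = 9.1 × 13 = 118.3 mm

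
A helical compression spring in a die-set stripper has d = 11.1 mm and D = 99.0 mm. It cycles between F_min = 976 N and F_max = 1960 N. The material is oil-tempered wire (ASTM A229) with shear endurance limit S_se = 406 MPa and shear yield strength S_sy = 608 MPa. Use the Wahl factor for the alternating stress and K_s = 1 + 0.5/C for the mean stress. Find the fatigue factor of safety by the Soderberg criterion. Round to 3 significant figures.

C = D/d = 99.0/11.1 = 8.9189; K_W = (4C−1)/(4C−4)+0.615/C = 1.1637; K_s = 1+0.5/C = 1.0561
F_a = (F_max−F_min)/2 = 492 N; F_m = (F_max+F_min)/2 = 1468 N
τ_a = K_W·8F_aD/(πd³) = 1.1637 × 90.693 = 105.54 MPa
τ_m = K_s·8F_mD/(πd³) = 1.0561 × 270.6 = 285.77 MPa
Soderberg: 1/n_f = τ_a/S_se + τ_m/S_sy = 105.54/406 + 285.77/608 = 0.25994 + 0.47002 = 0.72996
n_f = 1/0.72996 = 1.37

1.37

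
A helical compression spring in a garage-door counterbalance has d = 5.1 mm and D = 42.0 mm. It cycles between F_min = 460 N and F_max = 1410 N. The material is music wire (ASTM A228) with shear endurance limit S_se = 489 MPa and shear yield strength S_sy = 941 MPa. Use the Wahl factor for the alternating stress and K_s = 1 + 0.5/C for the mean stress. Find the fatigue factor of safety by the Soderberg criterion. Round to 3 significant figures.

C = D/d = 42.0/5.1 = 8.2353; K_W = (4C−1)/(4C−4)+0.615/C = 1.1783; K_s = 1+0.5/C = 1.0607
F_a = (F_max−F_min)/2 = 475 N; F_m = (F_max+F_min)/2 = 935 N
τ_a = K_W·8F_aD/(πd³) = 1.1783 × 382.98 = 451.28 MPa
τ_m = K_s·8F_mD/(πd³) = 1.0607 × 753.86 = 799.63 MPa
Soderberg: 1/n_f = τ_a/S_se + τ_m/S_sy = 451.28/489 + 799.63/941 = 0.92285 + 0.84977 = 1.7726
n_f = 1/1.7726 = 0.5641

0.564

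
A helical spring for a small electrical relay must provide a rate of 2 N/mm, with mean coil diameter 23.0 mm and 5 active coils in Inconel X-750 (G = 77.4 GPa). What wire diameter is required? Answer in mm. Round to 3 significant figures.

1.88 mm

d = (8D³N_a·k / G)^(1/4) = (8·23.0³·5·2 / (77.4×10³))^0.25
  = (12.576)^0.25 = 1.8831 mm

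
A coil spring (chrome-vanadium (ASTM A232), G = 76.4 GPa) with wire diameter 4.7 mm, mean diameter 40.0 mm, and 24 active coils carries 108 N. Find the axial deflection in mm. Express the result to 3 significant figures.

k = Gd⁴/(8D³N_a) = (76.4×10³)(4.7⁴)/(8·40.0³·24) = 3.0339 N/mm
δ = F/k = 108 / 3.0339 = 35.598 mm

35.6 mm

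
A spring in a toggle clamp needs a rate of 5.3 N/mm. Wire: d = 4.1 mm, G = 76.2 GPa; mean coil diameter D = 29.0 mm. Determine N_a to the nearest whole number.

N_a = Gd⁴/(8D³k) = (76.2×10³ × 4.1⁴)/(8 × 29.0³ × 5.3)
    = 2.15323e+07 / 1.03409e+06 = 20.82 → 21 coils

21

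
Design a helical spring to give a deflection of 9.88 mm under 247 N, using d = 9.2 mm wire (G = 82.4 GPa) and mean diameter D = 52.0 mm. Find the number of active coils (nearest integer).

21

Required rate k = F/δ = 247/9.88 = 25 N/mm
N_a = Gd⁴/(8D³k) = (82.4×10³ × 9.2⁴)/(8 × 52.0³ × 25)
    = 5.90308e+08 / 2.81216e+07 = 20.99 → 21 coils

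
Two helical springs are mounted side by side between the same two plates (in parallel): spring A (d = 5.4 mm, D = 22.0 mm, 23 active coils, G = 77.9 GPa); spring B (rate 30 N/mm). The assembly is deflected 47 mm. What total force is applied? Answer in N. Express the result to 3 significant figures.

k_A = Gd⁴/(8D³N_a) = (77.9×10³)(5.4⁴)/(8·22.0³·23) = 33.809 N/mm
Parallel: k_eq = 33.809 + 30 = 63.809 N/mm
F = k_eq·δ = 63.809·47 = 2999 N

3000 N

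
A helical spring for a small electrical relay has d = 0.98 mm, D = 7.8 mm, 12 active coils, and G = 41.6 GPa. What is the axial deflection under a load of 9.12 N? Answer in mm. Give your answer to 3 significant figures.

10.8 mm

k = Gd⁴/(8D³N_a) = (41.6×10³)(0.98⁴)/(8·7.8³·12) = 0.84225 N/mm
δ = F/k = 9.12 / 0.84225 = 10.828 mm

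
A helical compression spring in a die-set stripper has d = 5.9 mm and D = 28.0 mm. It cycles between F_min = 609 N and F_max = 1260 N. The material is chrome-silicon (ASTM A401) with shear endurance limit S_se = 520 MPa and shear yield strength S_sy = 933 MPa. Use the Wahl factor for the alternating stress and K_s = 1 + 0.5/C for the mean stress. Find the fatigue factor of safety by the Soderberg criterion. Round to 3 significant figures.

1.49

C = D/d = 28.0/5.9 = 4.7458; K_W = (4C−1)/(4C−4)+0.615/C = 1.3298; K_s = 1+0.5/C = 1.1054
F_a = (F_max−F_min)/2 = 325.5 N; F_m = (F_max+F_min)/2 = 934.5 N
τ_a = K_W·8F_aD/(πd³) = 1.3298 × 113 = 150.27 MPa
τ_m = K_s·8F_mD/(πd³) = 1.1054 × 324.43 = 358.61 MPa
Soderberg: 1/n_f = τ_a/S_se + τ_m/S_sy = 150.27/520 + 358.61/933 = 0.28899 + 0.38436 = 0.67335
n_f = 1/0.67335 = 1.485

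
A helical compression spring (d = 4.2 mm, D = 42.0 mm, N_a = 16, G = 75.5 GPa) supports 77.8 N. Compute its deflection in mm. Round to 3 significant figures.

k = Gd⁴/(8D³N_a) = (75.5×10³)(4.2⁴)/(8·42.0³·16) = 2.4773 N/mm
δ = F/k = 77.8 / 2.4773 = 31.405 mm

31.4 mm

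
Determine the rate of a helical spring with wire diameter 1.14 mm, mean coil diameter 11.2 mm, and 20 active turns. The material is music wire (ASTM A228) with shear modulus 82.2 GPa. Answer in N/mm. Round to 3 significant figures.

0.618 N/mm

k = Gd⁴/(8D³N_a) = (82.2×10³ × 1.14⁴) / (8 × 11.2³ × 20)
  = 138833 / 224788 = 0.61761 N/mm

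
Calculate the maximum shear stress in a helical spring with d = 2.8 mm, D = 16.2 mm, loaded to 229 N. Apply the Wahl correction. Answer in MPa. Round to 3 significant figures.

544 MPa

Spring index C = D/d = 16.2/2.8 = 5.7857
K_W = (4C−1)/(4C−4) + 0.615/C = 22.143/19.143 + 0.1063 = 1.2630
τ₀ = 8FD/(πd³) = 8·229·16.2/(π·2.8³) = 29678.4/68.964 = 430.34 MPa
τ_max = K·τ₀ = 1.2630 × 430.34 = 543.53 MPa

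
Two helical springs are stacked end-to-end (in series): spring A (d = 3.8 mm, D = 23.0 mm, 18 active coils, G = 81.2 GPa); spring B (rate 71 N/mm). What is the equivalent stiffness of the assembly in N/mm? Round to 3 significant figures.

k_A = Gd⁴/(8D³N_a) = (81.2×10³)(3.8⁴)/(8·23.0³·18) = 9.6637 N/mm
Series: 1/k_eq = 1/9.6637 + 1/71 = 0.11756; k_eq = 8.506 N/mm

8.51 N/mm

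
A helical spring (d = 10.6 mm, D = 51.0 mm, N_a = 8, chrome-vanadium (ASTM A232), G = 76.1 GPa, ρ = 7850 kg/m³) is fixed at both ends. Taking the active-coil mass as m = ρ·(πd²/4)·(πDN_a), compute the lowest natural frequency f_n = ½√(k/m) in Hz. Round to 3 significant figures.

178 Hz

k = Gd⁴/(8D³N_a) = (76.1×10³)(10.6⁴)/(8·51.0³·8) = 113.17 N/mm = 1.1317e+05 N/m
Wire length L = πDN_a = π·51.0·8 = 1281.8 mm
m = ρ·(πd²/4)·L = 7850 × 88.247×10⁻⁶ m² × 1.2818 m = 0.88794 kg
f_n = ½√(k/m) = 0.5·√(1.1317e+05/0.88794) = 0.5·√(1.2745e+05) = 178.5 Hz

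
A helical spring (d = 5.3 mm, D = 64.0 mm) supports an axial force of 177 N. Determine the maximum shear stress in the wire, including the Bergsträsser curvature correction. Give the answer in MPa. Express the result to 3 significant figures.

Spring index C = D/d = 64.0/5.3 = 12.0755
K_B = (4C+2)/(4C−3) = 50.302/45.302 = 1.1104
τ₀ = 8FD/(πd³) = 8·177·64.0/(π·5.3³) = 90624/467.71 = 193.76 MPa
τ_max = K·τ₀ = 1.1104 × 193.76 = 215.15 MPa

215 MPa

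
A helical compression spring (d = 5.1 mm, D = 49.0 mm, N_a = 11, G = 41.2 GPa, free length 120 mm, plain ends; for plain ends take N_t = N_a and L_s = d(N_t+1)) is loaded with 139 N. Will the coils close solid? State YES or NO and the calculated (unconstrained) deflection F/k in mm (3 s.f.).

NO, δ = 51.6 mm

k = Gd⁴/(8D³N_a) = (41.2×10³)(5.1⁴)/(8·49.0³·11) = 2.6922 N/mm
N_t = 11; L_s = 5.1·12 = 61.2 mm; δ_solid = L₀ − L_s = 120 − 61.2 = 58.8 mm
δ = F/k = 139/2.6922 = 51.631 mm
δ < δ_solid → spring does not go solid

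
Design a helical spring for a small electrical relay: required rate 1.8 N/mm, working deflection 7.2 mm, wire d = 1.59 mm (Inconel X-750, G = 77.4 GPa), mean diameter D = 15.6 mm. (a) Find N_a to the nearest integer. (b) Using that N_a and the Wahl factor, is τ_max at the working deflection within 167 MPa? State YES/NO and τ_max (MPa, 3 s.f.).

(a) 9 coils; (b) YES, τ_max = 148 MPa

N_a = Gd⁴/(8D³k) = (77.4×10³)(1.59⁴)/(8·15.6³·1.8) = 9.049 → N_a = 9
Actual rate k = Gd⁴/(8D³·9) = 1.8098 N/mm
Working load F = kδ = 1.8098·7.2 = 13.03 N
C = 15.6/1.59 = 9.8113; K_W = (4C−1)/(4C−4)+0.615/C = 1.1478
τ_max = K_W·8FD/(πd³) = 1.1478·128.77 = 147.81 MPa
τ_max ≤ 167 MPa → acceptable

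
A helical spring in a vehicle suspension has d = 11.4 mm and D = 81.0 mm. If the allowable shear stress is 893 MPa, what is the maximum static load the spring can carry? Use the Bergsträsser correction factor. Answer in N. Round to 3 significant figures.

5360 N

C = D/d = 81.0/11.4 = 7.1053
K_B = (4C+2)/(4C−3) = 30.421/25.421 = 1.1967
τ_max = K·8FD/(πd³) → F_max = τ_allow·πd³/(8DK)
F_max = 893·π·11.4³/(8·81.0·1.1967) = 4.1564e+06/775.45 = 5359.9 N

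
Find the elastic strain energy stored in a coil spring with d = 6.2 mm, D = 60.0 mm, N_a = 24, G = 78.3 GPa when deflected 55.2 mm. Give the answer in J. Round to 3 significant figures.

k = Gd⁴/(8D³N_a) = (78.3×10³)(6.2⁴)/(8·60.0³·24) = 2.7898 N/mm
U = ½kδ² = 0.5 × 2.7898 × 55.2² = 4250.3 N·mm = 4.2503 J

4.25 J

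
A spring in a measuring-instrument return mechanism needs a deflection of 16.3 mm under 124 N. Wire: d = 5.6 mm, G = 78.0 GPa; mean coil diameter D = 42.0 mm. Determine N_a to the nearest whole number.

Required rate k = F/δ = 124/16.3 = 7.6074 N/mm
N_a = Gd⁴/(8D³k) = (78.0×10³ × 5.6⁴)/(8 × 42.0³ × 7.6074)
    = 7.67091e+07 / 4.50891e+06 = 17.01 → 17 coils

17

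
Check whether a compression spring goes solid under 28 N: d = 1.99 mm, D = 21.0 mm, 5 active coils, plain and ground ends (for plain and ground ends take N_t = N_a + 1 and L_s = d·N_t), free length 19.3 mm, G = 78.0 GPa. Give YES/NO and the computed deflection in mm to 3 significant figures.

YES, δ = 8.48 mm

k = Gd⁴/(8D³N_a) = (78.0×10³)(1.99⁴)/(8·21.0³·5) = 3.3021 N/mm
N_t = 6; L_s = 1.99·6 = 11.94 mm; δ_solid = L₀ − L_s = 19.3 − 11.94 = 7.36 mm
δ = F/k = 28/3.3021 = 8.4795 mm
δ ≥ δ_solid → spring goes solid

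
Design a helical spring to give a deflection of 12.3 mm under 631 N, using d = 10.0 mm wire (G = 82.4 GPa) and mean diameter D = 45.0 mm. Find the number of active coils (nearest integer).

22

Required rate k = F/δ = 631/12.3 = 51.301 N/mm
N_a = Gd⁴/(8D³k) = (82.4×10³ × 10.0⁴)/(8 × 45.0³ × 51.301)
    = 8.24e+08 / 3.73983e+07 = 22.03 → 22 coils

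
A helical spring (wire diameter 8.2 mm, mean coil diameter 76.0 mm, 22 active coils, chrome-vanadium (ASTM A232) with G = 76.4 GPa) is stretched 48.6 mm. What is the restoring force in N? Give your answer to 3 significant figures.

k = Gd⁴/(8D³N_a) = (76.4×10³)(8.2⁴)/(8·76.0³·22) = 4.4709 N/mm
F = k·δ = 4.4709 × 48.6 = 217.29 N

217 N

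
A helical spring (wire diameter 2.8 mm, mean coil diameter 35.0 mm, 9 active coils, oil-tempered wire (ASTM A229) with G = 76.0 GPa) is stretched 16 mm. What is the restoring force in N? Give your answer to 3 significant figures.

24.2 N

k = Gd⁴/(8D³N_a) = (76.0×10³)(2.8⁴)/(8·35.0³·9) = 1.5132 N/mm
F = k·δ = 1.5132 × 16 = 24.212 N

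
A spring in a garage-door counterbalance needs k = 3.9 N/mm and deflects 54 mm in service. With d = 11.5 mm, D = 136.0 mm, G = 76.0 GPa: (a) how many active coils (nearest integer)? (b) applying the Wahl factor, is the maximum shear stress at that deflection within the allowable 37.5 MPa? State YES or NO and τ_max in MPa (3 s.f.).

N_a = Gd⁴/(8D³k) = (76.0×10³)(11.5⁴)/(8·136.0³·3.9) = 16.94 → N_a = 17
Actual rate k = Gd⁴/(8D³·17) = 3.8855 N/mm
Working load F = kδ = 3.8855·54 = 209.82 N
C = 136.0/11.5 = 11.8261; K_W = (4C−1)/(4C−4)+0.615/C = 1.1213
τ_max = K_W·8FD/(πd³) = 1.1213·47.778 = 53.573 MPa
τ_max > 37.5 MPa → exceeds allowable

(a) 17 coils; (b) NO, τ_max = 53.6 MPa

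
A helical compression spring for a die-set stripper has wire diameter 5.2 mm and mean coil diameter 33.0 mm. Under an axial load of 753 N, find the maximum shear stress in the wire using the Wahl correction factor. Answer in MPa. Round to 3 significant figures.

557 MPa

Spring index C = D/d = 33.0/5.2 = 6.3462
K_W = (4C−1)/(4C−4) + 0.615/C = 24.385/21.385 + 0.0969 = 1.2372
τ₀ = 8FD/(πd³) = 8·753·33.0/(π·5.2³) = 198792/441.73 = 450.03 MPa
τ_max = K·τ₀ = 1.2372 × 450.03 = 556.77 MPa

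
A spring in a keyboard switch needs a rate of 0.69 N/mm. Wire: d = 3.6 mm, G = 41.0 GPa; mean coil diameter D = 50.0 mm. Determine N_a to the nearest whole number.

10

N_a = Gd⁴/(8D³k) = (41.0×10³ × 3.6⁴)/(8 × 50.0³ × 0.69)
    = 6.88643e+06 / 690000 = 9.98 → 10 coils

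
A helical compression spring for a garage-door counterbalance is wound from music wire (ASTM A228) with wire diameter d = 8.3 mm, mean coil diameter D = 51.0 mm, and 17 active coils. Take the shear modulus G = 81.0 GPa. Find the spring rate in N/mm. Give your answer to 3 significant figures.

21.3 N/mm

k = Gd⁴/(8D³N_a) = (81.0×10³ × 8.3⁴) / (8 × 51.0³ × 17)
  = 3.84412e+08 / 1.80405e+07 = 21.308 N/mm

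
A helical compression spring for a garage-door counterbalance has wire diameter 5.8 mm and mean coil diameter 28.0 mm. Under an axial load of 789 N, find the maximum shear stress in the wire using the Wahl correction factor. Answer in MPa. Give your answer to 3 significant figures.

Spring index C = D/d = 28.0/5.8 = 4.8276
K_W = (4C−1)/(4C−4) + 0.615/C = 18.310/15.310 + 0.1274 = 1.3233
τ₀ = 8FD/(πd³) = 8·789·28.0/(π·5.8³) = 176736/612.96 = 288.33 MPa
τ_max = K·τ₀ = 1.3233 × 288.33 = 381.56 MPa

382 MPa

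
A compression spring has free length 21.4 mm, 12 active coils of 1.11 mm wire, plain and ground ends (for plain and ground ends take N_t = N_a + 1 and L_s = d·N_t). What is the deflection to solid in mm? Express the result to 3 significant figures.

6.97 mm

N_t = 13; L_s = 1.11·13 = 14.43 mm
δ_solid = L₀ − L_s = 21.4 − 14.43 = 6.97 mm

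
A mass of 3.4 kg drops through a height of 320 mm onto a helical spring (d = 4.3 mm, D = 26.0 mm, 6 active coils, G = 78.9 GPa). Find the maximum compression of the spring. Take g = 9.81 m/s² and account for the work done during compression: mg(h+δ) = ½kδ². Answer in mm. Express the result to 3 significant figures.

k = Gd⁴/(8D³N_a) = (78.9×10³)(4.3⁴)/(8·26.0³·6) = 31.973 N/mm
W = mg = 3.4 × 9.81 = 33.354 N
½kδ² − Wδ − Wh = 0 → δ = (W + √(W² + 2kWh))/k
δ = (33.354 + √(1112.5 + 682523))/31.973 = (33.354 + 826.82)/31.973 = 26.903 mm

26.9 mm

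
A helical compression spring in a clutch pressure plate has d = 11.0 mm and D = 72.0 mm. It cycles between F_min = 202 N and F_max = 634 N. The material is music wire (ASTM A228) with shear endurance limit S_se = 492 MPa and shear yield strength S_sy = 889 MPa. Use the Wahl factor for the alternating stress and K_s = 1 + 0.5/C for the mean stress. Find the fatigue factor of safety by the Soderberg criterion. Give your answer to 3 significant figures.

6.94

C = D/d = 72.0/11.0 = 6.5455; K_W = (4C−1)/(4C−4)+0.615/C = 1.2292; K_s = 1+0.5/C = 1.0764
F_a = (F_max−F_min)/2 = 216 N; F_m = (F_max+F_min)/2 = 418 N
τ_a = K_W·8F_aD/(πd³) = 1.2292 × 29.754 = 36.574 MPa
τ_m = K_s·8F_mD/(πd³) = 1.0764 × 57.58 = 61.978 MPa
Soderberg: 1/n_f = τ_a/S_se + τ_m/S_sy = 36.574/492 + 61.978/889 = 0.07434 + 0.06972 = 0.14405
n_f = 1/0.14405 = 6.942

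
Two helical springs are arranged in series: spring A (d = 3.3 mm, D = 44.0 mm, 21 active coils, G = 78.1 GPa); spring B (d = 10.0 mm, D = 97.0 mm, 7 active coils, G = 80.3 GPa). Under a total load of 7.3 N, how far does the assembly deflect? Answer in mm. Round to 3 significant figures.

k_A = Gd⁴/(8D³N_a) = (78.1×10³)(3.3⁴)/(8·44.0³·21) = 0.6472 N/mm
k_B = Gd⁴/(8D³N_a) = (80.3×10³)(10.0⁴)/(8·97.0³·7) = 15.711 N/mm
Series: 1/k_eq = 1/0.6472 + 1/15.711 = 1.6088; k_eq = 0.6216 N/mm
δ = F/k_eq = 7.3/0.6216 = 11.744 mm

11.7 mm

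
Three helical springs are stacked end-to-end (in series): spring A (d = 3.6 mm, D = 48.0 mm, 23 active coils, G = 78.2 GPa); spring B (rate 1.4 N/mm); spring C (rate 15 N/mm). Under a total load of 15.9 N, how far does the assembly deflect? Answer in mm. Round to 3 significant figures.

k_A = Gd⁴/(8D³N_a) = (78.2×10³)(3.6⁴)/(8·48.0³·23) = 0.64547 N/mm
Series: 1/k_eq = 1/0.64547 + 1/1.4 + 1/15 = 2.3302; k_eq = 0.42915 N/mm
δ = F/k_eq = 15.9/0.42915 = 37.05 mm

37.1 mm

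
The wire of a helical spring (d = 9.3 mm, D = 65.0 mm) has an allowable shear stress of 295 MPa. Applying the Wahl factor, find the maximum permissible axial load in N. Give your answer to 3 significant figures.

C = D/d = 65.0/9.3 = 6.9892
K_W = (4C−1)/(4C−4) + 0.615/C = 26.957/23.957 + 0.0880 = 1.2132
τ_max = K·8FD/(πd³) → F_max = τ_allow·πd³/(8DK)
F_max = 295·π·9.3³/(8·65.0·1.2132) = 7.4545e+05/630.87 = 1181.6 N

1180 N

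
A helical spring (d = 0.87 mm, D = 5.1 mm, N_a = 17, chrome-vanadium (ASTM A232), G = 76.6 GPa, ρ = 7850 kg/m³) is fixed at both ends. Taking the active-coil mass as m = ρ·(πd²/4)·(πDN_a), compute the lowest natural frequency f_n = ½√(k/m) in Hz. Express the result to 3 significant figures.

692 Hz

k = Gd⁴/(8D³N_a) = (76.6×10³)(0.87⁴)/(8·5.1³·17) = 2.4325 N/mm = 2432.5 N/m
Wire length L = πDN_a = π·5.1·17 = 272.38 mm
m = ρ·(πd²/4)·L = 7850 × 0.59447×10⁻⁶ m² × 0.27238 m = 0.0012711 kg
f_n = ½√(k/m) = 0.5·√(2432.5/0.0012711) = 0.5·√(1.9138e+06) = 691.7 Hz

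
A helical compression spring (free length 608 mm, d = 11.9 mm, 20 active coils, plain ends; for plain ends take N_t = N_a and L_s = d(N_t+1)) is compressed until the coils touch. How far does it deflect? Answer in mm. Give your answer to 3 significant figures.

358 mm

N_t = 20; L_s = 11.9·21 = 249.9 mm
δ_solid = L₀ − L_s = 608 − 249.9 = 358.1 mm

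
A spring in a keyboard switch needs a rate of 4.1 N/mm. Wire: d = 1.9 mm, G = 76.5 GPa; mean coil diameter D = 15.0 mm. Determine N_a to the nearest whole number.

N_a = Gd⁴/(8D³k) = (76.5×10³ × 1.9⁴)/(8 × 15.0³ × 4.1)
    = 996956 / 110700 = 9.006 → 9 coils

9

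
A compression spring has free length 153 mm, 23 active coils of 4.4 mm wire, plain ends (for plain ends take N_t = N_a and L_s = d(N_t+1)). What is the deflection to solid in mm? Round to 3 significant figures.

N_t = 23; L_s = 4.4·24 = 105.6 mm
δ_solid = L₀ − L_s = 153 − 105.6 = 47.4 mm

47.4 mm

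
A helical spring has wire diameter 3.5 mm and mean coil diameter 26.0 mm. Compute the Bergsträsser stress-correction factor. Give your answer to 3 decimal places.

1.187

C = D/d = 26.0/3.5 = 7.4286
K_B = (4C+2)/(4C−3) = 31.714/26.714 = 1.1872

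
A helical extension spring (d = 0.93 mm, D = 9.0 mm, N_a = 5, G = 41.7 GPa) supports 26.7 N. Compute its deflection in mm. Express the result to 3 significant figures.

25.0 mm

k = Gd⁴/(8D³N_a) = (41.7×10³)(0.93⁴)/(8·9.0³·5) = 1.0697 N/mm
δ = F/k = 26.7 / 1.0697 = 24.959 mm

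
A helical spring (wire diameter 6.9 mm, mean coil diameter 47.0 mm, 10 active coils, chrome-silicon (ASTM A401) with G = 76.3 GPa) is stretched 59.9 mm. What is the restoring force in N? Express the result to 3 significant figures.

k = Gd⁴/(8D³N_a) = (76.3×10³)(6.9⁴)/(8·47.0³·10) = 20.823 N/mm
F = k·δ = 20.823 × 59.9 = 1247.3 N

1250 N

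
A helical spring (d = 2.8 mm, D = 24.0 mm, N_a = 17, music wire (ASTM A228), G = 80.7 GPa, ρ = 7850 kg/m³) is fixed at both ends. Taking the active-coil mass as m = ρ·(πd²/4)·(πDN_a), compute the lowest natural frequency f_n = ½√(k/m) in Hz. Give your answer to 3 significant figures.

103 Hz

k = Gd⁴/(8D³N_a) = (80.7×10³)(2.8⁴)/(8·24.0³·17) = 2.6384 N/mm = 2638.4 N/m
Wire length L = πDN_a = π·24.0·17 = 1281.8 mm
m = ρ·(πd²/4)·L = 7850 × 6.1575×10⁻⁶ m² × 1.2818 m = 0.061956 kg
f_n = ½√(k/m) = 0.5·√(2638.4/0.061956) = 0.5·√(42584) = 103.18 Hz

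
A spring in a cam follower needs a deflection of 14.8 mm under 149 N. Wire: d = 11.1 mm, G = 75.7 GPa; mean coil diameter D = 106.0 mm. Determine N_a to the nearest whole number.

Required rate k = F/δ = 149/14.8 = 10.068 N/mm
N_a = Gd⁴/(8D³k) = (75.7×10³ × 11.1⁴)/(8 × 106.0³ × 10.068)
    = 1.14918e+09 / 9.59251e+07 = 11.98 → 12 coils

12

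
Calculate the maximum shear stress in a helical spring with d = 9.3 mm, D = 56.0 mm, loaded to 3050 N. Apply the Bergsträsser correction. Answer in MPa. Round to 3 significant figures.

Spring index C = D/d = 56.0/9.3 = 6.0215
K_B = (4C+2)/(4C−3) = 26.086/21.086 = 1.2371
τ₀ = 8FD/(πd³) = 8·3050·56.0/(π·9.3³) = 1.3664e+06/2527 = 540.73 MPa
τ_max = K·τ₀ = 1.2371 × 540.73 = 668.95 MPa

669 MPa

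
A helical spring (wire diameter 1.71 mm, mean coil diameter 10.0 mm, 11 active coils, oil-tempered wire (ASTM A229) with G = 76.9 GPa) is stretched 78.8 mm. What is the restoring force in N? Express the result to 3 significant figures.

k = Gd⁴/(8D³N_a) = (76.9×10³)(1.71⁴)/(8·10.0³·11) = 7.4718 N/mm
F = k·δ = 7.4718 × 78.8 = 588.78 N

589 N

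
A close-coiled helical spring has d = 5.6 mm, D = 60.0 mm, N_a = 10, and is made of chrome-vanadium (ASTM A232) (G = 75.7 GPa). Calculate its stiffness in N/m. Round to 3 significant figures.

4310 N/m

k = Gd⁴/(8D³N_a) = (75.7×10³ × 5.6⁴) / (8 × 60.0³ × 10)
  = 7.44471e+07 / 1.728e+07 = 4.3083 N/mm = 4308.3 N/m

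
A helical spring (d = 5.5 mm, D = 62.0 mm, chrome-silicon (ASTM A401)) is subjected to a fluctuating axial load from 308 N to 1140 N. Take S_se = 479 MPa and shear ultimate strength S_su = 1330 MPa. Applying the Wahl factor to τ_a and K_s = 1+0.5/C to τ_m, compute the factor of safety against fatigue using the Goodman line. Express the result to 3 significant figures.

0.681

C = D/d = 62.0/5.5 = 11.2727; K_W = (4C−1)/(4C−4)+0.615/C = 1.1276; K_s = 1+0.5/C = 1.0444
F_a = (F_max−F_min)/2 = 416 N; F_m = (F_max+F_min)/2 = 724 N
τ_a = K_W·8F_aD/(πd³) = 1.1276 × 394.76 = 445.12 MPa
τ_m = K_s·8F_mD/(πd³) = 1.0444 × 687.04 = 717.51 MPa
Goodman: 1/n_f = τ_a/S_se + τ_m/S_su = 445.12/479 + 717.51/1330 = 0.92927 + 0.53948 = 1.4688
n_f = 1/1.4688 = 0.6808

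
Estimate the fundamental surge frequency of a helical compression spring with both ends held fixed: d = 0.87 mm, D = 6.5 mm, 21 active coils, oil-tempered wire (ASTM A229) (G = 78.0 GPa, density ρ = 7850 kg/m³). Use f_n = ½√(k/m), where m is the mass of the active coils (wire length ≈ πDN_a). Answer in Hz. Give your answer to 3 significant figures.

k = Gd⁴/(8D³N_a) = (78.0×10³)(0.87⁴)/(8·6.5³·21) = 0.96855 N/mm = 968.55 N/m
Wire length L = πDN_a = π·6.5·21 = 428.83 mm
m = ρ·(πd²/4)·L = 7850 × 0.59447×10⁻⁶ m² × 0.42883 m = 0.0020012 kg
f_n = ½√(k/m) = 0.5·√(968.55/0.0020012) = 0.5·√(4.84e+05) = 347.85 Hz

348 Hz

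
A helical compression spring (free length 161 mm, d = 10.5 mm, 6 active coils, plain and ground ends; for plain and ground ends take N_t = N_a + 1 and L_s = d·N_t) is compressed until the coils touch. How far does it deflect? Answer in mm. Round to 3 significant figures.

N_t = 7; L_s = 10.5·7 = 73.5 mm
δ_solid = L₀ − L_s = 161 − 73.5 = 87.5 mm

87.5 mm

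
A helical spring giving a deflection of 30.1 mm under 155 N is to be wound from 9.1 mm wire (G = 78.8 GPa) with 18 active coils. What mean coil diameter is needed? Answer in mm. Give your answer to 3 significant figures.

90.0 mm

Required rate k = F/δ = 155/30.1 = 5.1495 N/mm
D = (Gd⁴/(8N_a·k))^(1/3) = (78.8×10³·9.1⁴/(8·18·5.1495))^(1/3)
  = (728726)^(1/3) = 89.9887 mm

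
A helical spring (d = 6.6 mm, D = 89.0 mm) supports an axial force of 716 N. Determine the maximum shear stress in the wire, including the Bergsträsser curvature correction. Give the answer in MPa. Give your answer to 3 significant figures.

Spring index C = D/d = 89.0/6.6 = 13.4848
K_B = (4C+2)/(4C−3) = 55.939/50.939 = 1.0982
τ₀ = 8FD/(πd³) = 8·716·89.0/(π·6.6³) = 509792/903.2 = 564.43 MPa
τ_max = K·τ₀ = 1.0982 × 564.43 = 619.83 MPa

620 MPa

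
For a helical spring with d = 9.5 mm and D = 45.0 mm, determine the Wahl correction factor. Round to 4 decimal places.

1.3305

C = D/d = 45.0/9.5 = 4.7368
K_W = (4C−1)/(4C−4) + 0.615/C = 17.947/14.947 + 0.1298 = 1.3305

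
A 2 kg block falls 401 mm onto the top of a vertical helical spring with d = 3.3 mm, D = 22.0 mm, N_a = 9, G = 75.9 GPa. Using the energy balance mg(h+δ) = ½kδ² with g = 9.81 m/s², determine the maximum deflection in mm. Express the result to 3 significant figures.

38.3 mm

k = Gd⁴/(8D³N_a) = (75.9×10³)(3.3⁴)/(8·22.0³·9) = 11.741 N/mm
W = mg = 2 × 9.81 = 19.62 N
½kδ² − Wδ − Wh = 0 → δ = (W + √(W² + 2kWh))/k
δ = (19.62 + √(384.94 + 184744))/11.741 = (19.62 + 430.27)/11.741 = 38.318 mm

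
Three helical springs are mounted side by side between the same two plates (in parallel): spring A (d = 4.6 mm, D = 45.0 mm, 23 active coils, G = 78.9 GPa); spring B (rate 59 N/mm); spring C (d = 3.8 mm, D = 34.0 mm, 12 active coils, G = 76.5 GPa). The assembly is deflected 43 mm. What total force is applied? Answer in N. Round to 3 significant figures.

2810 N

k_A = Gd⁴/(8D³N_a) = (78.9×10³)(4.6⁴)/(8·45.0³·23) = 2.1069 N/mm
k_C = Gd⁴/(8D³N_a) = (76.5×10³)(3.8⁴)/(8·34.0³·12) = 4.2275 N/mm
Parallel: k_eq = 2.1069 + 59 + 4.2275 = 65.334 N/mm
F = k_eq·δ = 65.334·43 = 2809.4 N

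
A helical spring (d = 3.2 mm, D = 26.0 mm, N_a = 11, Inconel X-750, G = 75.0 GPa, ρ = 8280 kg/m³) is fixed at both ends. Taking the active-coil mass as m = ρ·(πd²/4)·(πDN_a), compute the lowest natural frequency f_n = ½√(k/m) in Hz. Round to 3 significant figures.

k = Gd⁴/(8D³N_a) = (75.0×10³)(3.2⁴)/(8·26.0³·11) = 5.0846 N/mm = 5084.6 N/m
Wire length L = πDN_a = π·26.0·11 = 898.5 mm
m = ρ·(πd²/4)·L = 8280 × 8.0425×10⁻⁶ m² × 0.8985 m = 0.059832 kg
f_n = ½√(k/m) = 0.5·√(5084.6/0.059832) = 0.5·√(84981) = 145.76 Hz

146 Hz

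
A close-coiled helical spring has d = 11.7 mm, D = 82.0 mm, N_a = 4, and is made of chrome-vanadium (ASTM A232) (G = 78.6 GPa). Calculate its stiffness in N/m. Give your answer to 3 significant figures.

83500 N/m

k = Gd⁴/(8D³N_a) = (78.6×10³ × 11.7⁴) / (8 × 82.0³ × 4)
  = 1.47288e+09 / 1.76438e+07 = 83.478 N/mm = 83478 N/m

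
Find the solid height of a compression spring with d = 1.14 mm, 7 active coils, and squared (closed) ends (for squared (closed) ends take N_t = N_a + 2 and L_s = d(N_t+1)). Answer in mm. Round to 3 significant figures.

11.4 mm

squared (closed) ends: N_t = N_a + 2 = 7 + 2 = 9
L_s = d·(N_t+1) = 1.14 × 10 = 11.4 mm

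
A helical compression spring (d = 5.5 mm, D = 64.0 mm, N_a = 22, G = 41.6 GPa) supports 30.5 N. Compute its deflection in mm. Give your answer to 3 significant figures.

k = Gd⁴/(8D³N_a) = (41.6×10³)(5.5⁴)/(8·64.0³·22) = 0.82507 N/mm
δ = F/k = 30.5 / 0.82507 = 36.967 mm

37.0 mm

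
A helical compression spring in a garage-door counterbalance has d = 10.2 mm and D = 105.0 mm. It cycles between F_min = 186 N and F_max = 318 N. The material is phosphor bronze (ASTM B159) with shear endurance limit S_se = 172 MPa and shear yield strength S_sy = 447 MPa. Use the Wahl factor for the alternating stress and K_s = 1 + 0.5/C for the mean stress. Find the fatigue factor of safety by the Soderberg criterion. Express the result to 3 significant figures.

3.86

C = D/d = 105.0/10.2 = 10.2941; K_W = (4C−1)/(4C−4)+0.615/C = 1.1404; K_s = 1+0.5/C = 1.0486
F_a = (F_max−F_min)/2 = 66 N; F_m = (F_max+F_min)/2 = 252 N
τ_a = K_W·8F_aD/(πd³) = 1.1404 × 16.629 = 18.965 MPa
τ_m = K_s·8F_mD/(πd³) = 1.0486 × 63.494 = 66.577 MPa
Soderberg: 1/n_f = τ_a/S_se + τ_m/S_sy = 18.965/172 + 66.577/447 = 0.11026 + 0.14894 = 0.2592
n_f = 1/0.2592 = 3.858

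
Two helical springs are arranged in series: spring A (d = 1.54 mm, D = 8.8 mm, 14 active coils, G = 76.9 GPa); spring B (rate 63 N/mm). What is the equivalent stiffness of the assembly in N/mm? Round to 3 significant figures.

k_A = Gd⁴/(8D³N_a) = (76.9×10³)(1.54⁴)/(8·8.8³·14) = 5.6669 N/mm
Series: 1/k_eq = 1/5.6669 + 1/63 = 0.19234; k_eq = 5.1992 N/mm

5.20 N/mm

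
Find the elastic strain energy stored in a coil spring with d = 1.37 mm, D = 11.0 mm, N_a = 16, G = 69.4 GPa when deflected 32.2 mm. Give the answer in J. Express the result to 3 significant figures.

k = Gd⁴/(8D³N_a) = (69.4×10³)(1.37⁴)/(8·11.0³·16) = 1.435 N/mm
U = ½kδ² = 0.5 × 1.435 × 32.2² = 743.94 N·mm = 0.74394 J

0.744 J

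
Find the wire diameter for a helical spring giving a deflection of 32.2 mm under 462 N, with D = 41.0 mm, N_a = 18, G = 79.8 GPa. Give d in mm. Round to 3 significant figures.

Required rate k = F/δ = 462/32.2 = 14.348 N/mm
d = (8D³N_a·k / G)^(1/4) = (8·41.0³·18·14.348 / (79.8×10³))^0.25
  = (1784.4)^0.25 = 6.4994 mm

6.50 mm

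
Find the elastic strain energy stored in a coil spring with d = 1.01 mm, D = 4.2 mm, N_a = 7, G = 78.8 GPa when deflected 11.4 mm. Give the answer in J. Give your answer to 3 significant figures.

1.28 J

k = Gd⁴/(8D³N_a) = (78.8×10³)(1.01⁴)/(8·4.2³·7) = 19.764 N/mm
U = ½kδ² = 0.5 × 19.764 × 11.4² = 1284.3 N·mm = 1.2843 J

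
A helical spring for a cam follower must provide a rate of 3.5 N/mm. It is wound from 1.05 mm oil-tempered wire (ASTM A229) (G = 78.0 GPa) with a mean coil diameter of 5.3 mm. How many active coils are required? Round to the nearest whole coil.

N_a = Gd⁴/(8D³k) = (78.0×10³ × 1.05⁴)/(8 × 5.3³ × 3.5)
    = 94809.5 / 4168.56 = 22.74 → 23 coils

23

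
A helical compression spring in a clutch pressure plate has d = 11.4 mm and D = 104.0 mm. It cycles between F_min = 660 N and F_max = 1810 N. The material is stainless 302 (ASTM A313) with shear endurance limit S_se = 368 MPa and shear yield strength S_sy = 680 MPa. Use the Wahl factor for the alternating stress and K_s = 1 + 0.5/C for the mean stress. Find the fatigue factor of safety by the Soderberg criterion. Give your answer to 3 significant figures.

C = D/d = 104.0/11.4 = 9.1228; K_W = (4C−1)/(4C−4)+0.615/C = 1.1597; K_s = 1+0.5/C = 1.0548
F_a = (F_max−F_min)/2 = 575 N; F_m = (F_max+F_min)/2 = 1235 N
τ_a = K_W·8F_aD/(πd³) = 1.1597 × 102.78 = 119.2 MPa
τ_m = K_s·8F_mD/(πd³) = 1.0548 × 220.76 = 232.86 MPa
Soderberg: 1/n_f = τ_a/S_se + τ_m/S_sy = 119.2/368 + 232.86/680 = 0.32392 + 0.34244 = 0.66637
n_f = 1/0.66637 = 1.501

1.50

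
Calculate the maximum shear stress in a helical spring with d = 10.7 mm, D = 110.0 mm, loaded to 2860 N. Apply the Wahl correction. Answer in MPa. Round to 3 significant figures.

Spring index C = D/d = 110.0/10.7 = 10.2804
K_W = (4C−1)/(4C−4) + 0.615/C = 40.121/37.121 + 0.0598 = 1.1406
τ₀ = 8FD/(πd³) = 8·2860·110.0/(π·10.7³) = 2.5168e+06/3848.6 = 653.95 MPa
τ_max = K·τ₀ = 1.1406 × 653.95 = 745.93 MPa

746 MPa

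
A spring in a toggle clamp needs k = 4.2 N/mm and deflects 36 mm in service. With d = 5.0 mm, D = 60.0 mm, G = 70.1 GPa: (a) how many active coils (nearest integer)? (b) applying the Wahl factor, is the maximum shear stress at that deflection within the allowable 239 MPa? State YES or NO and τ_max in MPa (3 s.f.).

N_a = Gd⁴/(8D³k) = (70.1×10³)(5.0⁴)/(8·60.0³·4.2) = 6.037 → N_a = 6
Actual rate k = Gd⁴/(8D³·6) = 4.2257 N/mm
Working load F = kδ = 4.2257·36 = 152.13 N
C = 60.0/5.0 = 12.0000; K_W = (4C−1)/(4C−4)+0.615/C = 1.1194
τ_max = K_W·8FD/(πd³) = 1.1194·185.95 = 208.15 MPa
τ_max ≤ 239 MPa → acceptable

(a) 6 coils; (b) YES, τ_max = 208 MPa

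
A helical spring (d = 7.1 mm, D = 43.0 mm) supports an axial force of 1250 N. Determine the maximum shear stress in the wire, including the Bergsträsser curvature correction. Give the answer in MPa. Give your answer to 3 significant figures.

473 MPa

Spring index C = D/d = 43.0/7.1 = 6.0563
K_B = (4C+2)/(4C−3) = 26.225/21.225 = 1.2356
τ₀ = 8FD/(πd³) = 8·1250·43.0/(π·7.1³) = 430000/1124.4 = 382.42 MPa
τ_max = K·τ₀ = 1.2356 × 382.42 = 472.51 MPa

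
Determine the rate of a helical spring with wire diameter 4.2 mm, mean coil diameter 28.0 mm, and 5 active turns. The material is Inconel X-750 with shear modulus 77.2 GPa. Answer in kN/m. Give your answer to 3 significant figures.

27.4 kN/m

k = Gd⁴/(8D³N_a) = (77.2×10³ × 4.2⁴) / (8 × 28.0³ × 5)
  = 2.40223e+07 / 878080 = 27.358 N/mm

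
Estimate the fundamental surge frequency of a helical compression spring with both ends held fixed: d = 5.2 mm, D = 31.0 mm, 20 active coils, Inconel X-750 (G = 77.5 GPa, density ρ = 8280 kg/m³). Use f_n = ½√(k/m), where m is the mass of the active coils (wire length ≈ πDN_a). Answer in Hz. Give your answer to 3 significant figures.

93.2 Hz

k = Gd⁴/(8D³N_a) = (77.5×10³)(5.2⁴)/(8·31.0³·20) = 11.888 N/mm = 11888 N/m
Wire length L = πDN_a = π·31.0·20 = 1947.8 mm
m = ρ·(πd²/4)·L = 8280 × 21.237×10⁻⁶ m² × 1.9478 m = 0.34251 kg
f_n = ½√(k/m) = 0.5·√(11888/0.34251) = 0.5·√(34709) = 93.152 Hz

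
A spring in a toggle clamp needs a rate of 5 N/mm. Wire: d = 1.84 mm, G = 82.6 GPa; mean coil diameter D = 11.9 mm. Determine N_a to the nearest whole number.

N_a = Gd⁴/(8D³k) = (82.6×10³ × 1.84⁴)/(8 × 11.9³ × 5)
    = 946785 / 67406.4 = 14.05 → 14 coils

14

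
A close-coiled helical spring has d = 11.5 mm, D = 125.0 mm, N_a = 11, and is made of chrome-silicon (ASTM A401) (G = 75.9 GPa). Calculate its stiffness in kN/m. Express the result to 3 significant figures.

7.72 kN/m

k = Gd⁴/(8D³N_a) = (75.9×10³ × 11.5⁴) / (8 × 125.0³ × 11)
  = 1.3275e+09 / 1.71875e+08 = 7.7236 N/mm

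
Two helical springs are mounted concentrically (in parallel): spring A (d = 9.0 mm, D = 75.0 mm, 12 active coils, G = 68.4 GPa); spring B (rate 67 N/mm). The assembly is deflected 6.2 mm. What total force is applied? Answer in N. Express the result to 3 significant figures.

k_A = Gd⁴/(8D³N_a) = (68.4×10³)(9.0⁴)/(8·75.0³·12) = 11.081 N/mm
Parallel: k_eq = 11.081 + 67 = 78.081 N/mm
F = k_eq·δ = 78.081·6.2 = 484.1 N

484 N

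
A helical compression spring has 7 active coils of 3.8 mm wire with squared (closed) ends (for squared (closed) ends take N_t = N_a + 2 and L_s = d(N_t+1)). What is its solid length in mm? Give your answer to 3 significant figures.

38.0 mm

squared (closed) ends: N_t = N_a + 2 = 7 + 2 = 9
L_s = d·(N_t+1) = 3.8 × 10 = 38 mm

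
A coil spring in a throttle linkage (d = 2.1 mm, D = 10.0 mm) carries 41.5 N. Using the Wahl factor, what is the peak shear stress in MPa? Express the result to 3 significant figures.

152 MPa

Spring index C = D/d = 10.0/2.1 = 4.7619
K_W = (4C−1)/(4C−4) + 0.615/C = 18.048/15.048 + 0.1291 = 1.3285
τ₀ = 8FD/(πd³) = 8·41.5·10.0/(π·2.1³) = 3320/29.094 = 114.11 MPa
τ_max = K·τ₀ = 1.3285 × 114.11 = 151.6 MPa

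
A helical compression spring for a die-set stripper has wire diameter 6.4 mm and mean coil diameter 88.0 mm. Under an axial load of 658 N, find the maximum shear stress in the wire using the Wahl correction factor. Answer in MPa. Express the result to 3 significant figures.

621 MPa

Spring index C = D/d = 88.0/6.4 = 13.7500
K_W = (4C−1)/(4C−4) + 0.615/C = 54.000/51.000 + 0.0447 = 1.1036
τ₀ = 8FD/(πd³) = 8·658·88.0/(π·6.4³) = 463232/823.55 = 562.48 MPa
τ_max = K·τ₀ = 1.1036 × 562.48 = 620.73 MPa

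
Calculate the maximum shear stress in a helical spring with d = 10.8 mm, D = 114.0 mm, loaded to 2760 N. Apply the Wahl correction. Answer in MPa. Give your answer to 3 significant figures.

723 MPa

Spring index C = D/d = 114.0/10.8 = 10.5556
K_W = (4C−1)/(4C−4) + 0.615/C = 41.222/38.222 + 0.0583 = 1.1368
τ₀ = 8FD/(πd³) = 8·2760·114.0/(π·10.8³) = 2.51712e+06/3957.5 = 636.04 MPa
τ_max = K·τ₀ = 1.1368 × 636.04 = 723.02 MPa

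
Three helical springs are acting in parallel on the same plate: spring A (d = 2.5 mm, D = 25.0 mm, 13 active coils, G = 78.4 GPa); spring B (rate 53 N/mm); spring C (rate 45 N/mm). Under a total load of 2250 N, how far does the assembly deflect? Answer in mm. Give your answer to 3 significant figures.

k_A = Gd⁴/(8D³N_a) = (78.4×10³)(2.5⁴)/(8·25.0³·13) = 1.8846 N/mm
Parallel: k_eq = 1.8846 + 53 + 45 = 99.885 N/mm
δ = F/k_eq = 2250/99.885 = 22.526 mm

22.5 mm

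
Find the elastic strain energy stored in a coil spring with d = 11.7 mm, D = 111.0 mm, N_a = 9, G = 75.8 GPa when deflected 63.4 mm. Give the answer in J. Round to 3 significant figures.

k = Gd⁴/(8D³N_a) = (75.8×10³)(11.7⁴)/(8·111.0³·9) = 14.425 N/mm
U = ½kδ² = 0.5 × 14.425 × 63.4² = 28991 N·mm = 28.991 J

29.0 J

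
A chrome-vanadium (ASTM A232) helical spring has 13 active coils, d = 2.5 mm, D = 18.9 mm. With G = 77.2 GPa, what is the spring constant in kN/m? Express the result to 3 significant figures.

k = Gd⁴/(8D³N_a) = (77.2×10³ × 2.5⁴) / (8 × 18.9³ × 13)
  = 3.01562e+06 / 702132 = 4.295 N/mm

4.29 kN/m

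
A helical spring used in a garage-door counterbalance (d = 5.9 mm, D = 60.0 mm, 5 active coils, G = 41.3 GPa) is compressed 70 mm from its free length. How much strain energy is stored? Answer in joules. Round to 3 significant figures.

14.2 J

k = Gd⁴/(8D³N_a) = (41.3×10³)(5.9⁴)/(8·60.0³·5) = 5.7922 N/mm
U = ½kδ² = 0.5 × 5.7922 × 70² = 14191 N·mm = 14.191 J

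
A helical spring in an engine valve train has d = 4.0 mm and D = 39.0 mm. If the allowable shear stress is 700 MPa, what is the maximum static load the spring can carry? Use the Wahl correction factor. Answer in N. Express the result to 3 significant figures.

C = D/d = 39.0/4.0 = 9.7500
K_W = (4C−1)/(4C−4) + 0.615/C = 38.000/35.000 + 0.0631 = 1.1488
τ_max = K·8FD/(πd³) → F_max = τ_allow·πd³/(8DK)
F_max = 700·π·4.0³/(8·39.0·1.1488) = 1.4074e+05/358.42 = 392.67 N

393 N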